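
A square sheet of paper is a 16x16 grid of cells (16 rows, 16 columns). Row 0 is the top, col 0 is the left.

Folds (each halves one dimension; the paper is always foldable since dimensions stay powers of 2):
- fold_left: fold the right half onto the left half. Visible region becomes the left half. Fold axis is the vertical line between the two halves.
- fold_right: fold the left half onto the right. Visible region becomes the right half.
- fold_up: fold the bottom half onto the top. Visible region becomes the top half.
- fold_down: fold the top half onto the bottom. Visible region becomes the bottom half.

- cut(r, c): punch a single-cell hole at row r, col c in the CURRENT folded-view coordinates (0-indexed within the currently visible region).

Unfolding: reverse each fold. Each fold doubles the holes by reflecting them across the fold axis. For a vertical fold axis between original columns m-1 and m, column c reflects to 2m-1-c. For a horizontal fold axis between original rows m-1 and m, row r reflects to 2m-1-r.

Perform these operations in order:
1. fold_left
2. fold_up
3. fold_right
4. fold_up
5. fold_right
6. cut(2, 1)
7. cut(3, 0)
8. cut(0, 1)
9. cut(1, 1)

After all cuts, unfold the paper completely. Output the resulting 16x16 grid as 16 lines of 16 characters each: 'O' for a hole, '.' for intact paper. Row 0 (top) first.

Op 1 fold_left: fold axis v@8; visible region now rows[0,16) x cols[0,8) = 16x8
Op 2 fold_up: fold axis h@8; visible region now rows[0,8) x cols[0,8) = 8x8
Op 3 fold_right: fold axis v@4; visible region now rows[0,8) x cols[4,8) = 8x4
Op 4 fold_up: fold axis h@4; visible region now rows[0,4) x cols[4,8) = 4x4
Op 5 fold_right: fold axis v@6; visible region now rows[0,4) x cols[6,8) = 4x2
Op 6 cut(2, 1): punch at orig (2,7); cuts so far [(2, 7)]; region rows[0,4) x cols[6,8) = 4x2
Op 7 cut(3, 0): punch at orig (3,6); cuts so far [(2, 7), (3, 6)]; region rows[0,4) x cols[6,8) = 4x2
Op 8 cut(0, 1): punch at orig (0,7); cuts so far [(0, 7), (2, 7), (3, 6)]; region rows[0,4) x cols[6,8) = 4x2
Op 9 cut(1, 1): punch at orig (1,7); cuts so far [(0, 7), (1, 7), (2, 7), (3, 6)]; region rows[0,4) x cols[6,8) = 4x2
Unfold 1 (reflect across v@6): 8 holes -> [(0, 4), (0, 7), (1, 4), (1, 7), (2, 4), (2, 7), (3, 5), (3, 6)]
Unfold 2 (reflect across h@4): 16 holes -> [(0, 4), (0, 7), (1, 4), (1, 7), (2, 4), (2, 7), (3, 5), (3, 6), (4, 5), (4, 6), (5, 4), (5, 7), (6, 4), (6, 7), (7, 4), (7, 7)]
Unfold 3 (reflect across v@4): 32 holes -> [(0, 0), (0, 3), (0, 4), (0, 7), (1, 0), (1, 3), (1, 4), (1, 7), (2, 0), (2, 3), (2, 4), (2, 7), (3, 1), (3, 2), (3, 5), (3, 6), (4, 1), (4, 2), (4, 5), (4, 6), (5, 0), (5, 3), (5, 4), (5, 7), (6, 0), (6, 3), (6, 4), (6, 7), (7, 0), (7, 3), (7, 4), (7, 7)]
Unfold 4 (reflect across h@8): 64 holes -> [(0, 0), (0, 3), (0, 4), (0, 7), (1, 0), (1, 3), (1, 4), (1, 7), (2, 0), (2, 3), (2, 4), (2, 7), (3, 1), (3, 2), (3, 5), (3, 6), (4, 1), (4, 2), (4, 5), (4, 6), (5, 0), (5, 3), (5, 4), (5, 7), (6, 0), (6, 3), (6, 4), (6, 7), (7, 0), (7, 3), (7, 4), (7, 7), (8, 0), (8, 3), (8, 4), (8, 7), (9, 0), (9, 3), (9, 4), (9, 7), (10, 0), (10, 3), (10, 4), (10, 7), (11, 1), (11, 2), (11, 5), (11, 6), (12, 1), (12, 2), (12, 5), (12, 6), (13, 0), (13, 3), (13, 4), (13, 7), (14, 0), (14, 3), (14, 4), (14, 7), (15, 0), (15, 3), (15, 4), (15, 7)]
Unfold 5 (reflect across v@8): 128 holes -> [(0, 0), (0, 3), (0, 4), (0, 7), (0, 8), (0, 11), (0, 12), (0, 15), (1, 0), (1, 3), (1, 4), (1, 7), (1, 8), (1, 11), (1, 12), (1, 15), (2, 0), (2, 3), (2, 4), (2, 7), (2, 8), (2, 11), (2, 12), (2, 15), (3, 1), (3, 2), (3, 5), (3, 6), (3, 9), (3, 10), (3, 13), (3, 14), (4, 1), (4, 2), (4, 5), (4, 6), (4, 9), (4, 10), (4, 13), (4, 14), (5, 0), (5, 3), (5, 4), (5, 7), (5, 8), (5, 11), (5, 12), (5, 15), (6, 0), (6, 3), (6, 4), (6, 7), (6, 8), (6, 11), (6, 12), (6, 15), (7, 0), (7, 3), (7, 4), (7, 7), (7, 8), (7, 11), (7, 12), (7, 15), (8, 0), (8, 3), (8, 4), (8, 7), (8, 8), (8, 11), (8, 12), (8, 15), (9, 0), (9, 3), (9, 4), (9, 7), (9, 8), (9, 11), (9, 12), (9, 15), (10, 0), (10, 3), (10, 4), (10, 7), (10, 8), (10, 11), (10, 12), (10, 15), (11, 1), (11, 2), (11, 5), (11, 6), (11, 9), (11, 10), (11, 13), (11, 14), (12, 1), (12, 2), (12, 5), (12, 6), (12, 9), (12, 10), (12, 13), (12, 14), (13, 0), (13, 3), (13, 4), (13, 7), (13, 8), (13, 11), (13, 12), (13, 15), (14, 0), (14, 3), (14, 4), (14, 7), (14, 8), (14, 11), (14, 12), (14, 15), (15, 0), (15, 3), (15, 4), (15, 7), (15, 8), (15, 11), (15, 12), (15, 15)]

Answer: O..OO..OO..OO..O
O..OO..OO..OO..O
O..OO..OO..OO..O
.OO..OO..OO..OO.
.OO..OO..OO..OO.
O..OO..OO..OO..O
O..OO..OO..OO..O
O..OO..OO..OO..O
O..OO..OO..OO..O
O..OO..OO..OO..O
O..OO..OO..OO..O
.OO..OO..OO..OO.
.OO..OO..OO..OO.
O..OO..OO..OO..O
O..OO..OO..OO..O
O..OO..OO..OO..O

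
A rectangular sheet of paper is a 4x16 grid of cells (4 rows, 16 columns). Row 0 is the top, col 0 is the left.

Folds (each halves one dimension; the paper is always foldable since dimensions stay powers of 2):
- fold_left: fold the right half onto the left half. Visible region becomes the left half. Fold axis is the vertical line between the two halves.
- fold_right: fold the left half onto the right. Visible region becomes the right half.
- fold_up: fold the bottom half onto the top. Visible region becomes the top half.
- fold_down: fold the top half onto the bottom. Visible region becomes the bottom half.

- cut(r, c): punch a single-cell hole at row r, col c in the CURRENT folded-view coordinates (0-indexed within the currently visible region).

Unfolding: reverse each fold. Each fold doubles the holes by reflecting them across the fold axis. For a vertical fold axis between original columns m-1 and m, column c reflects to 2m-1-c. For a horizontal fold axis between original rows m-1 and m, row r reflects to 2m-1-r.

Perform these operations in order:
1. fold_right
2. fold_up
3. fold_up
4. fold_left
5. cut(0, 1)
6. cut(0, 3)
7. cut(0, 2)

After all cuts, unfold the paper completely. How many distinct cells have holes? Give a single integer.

Op 1 fold_right: fold axis v@8; visible region now rows[0,4) x cols[8,16) = 4x8
Op 2 fold_up: fold axis h@2; visible region now rows[0,2) x cols[8,16) = 2x8
Op 3 fold_up: fold axis h@1; visible region now rows[0,1) x cols[8,16) = 1x8
Op 4 fold_left: fold axis v@12; visible region now rows[0,1) x cols[8,12) = 1x4
Op 5 cut(0, 1): punch at orig (0,9); cuts so far [(0, 9)]; region rows[0,1) x cols[8,12) = 1x4
Op 6 cut(0, 3): punch at orig (0,11); cuts so far [(0, 9), (0, 11)]; region rows[0,1) x cols[8,12) = 1x4
Op 7 cut(0, 2): punch at orig (0,10); cuts so far [(0, 9), (0, 10), (0, 11)]; region rows[0,1) x cols[8,12) = 1x4
Unfold 1 (reflect across v@12): 6 holes -> [(0, 9), (0, 10), (0, 11), (0, 12), (0, 13), (0, 14)]
Unfold 2 (reflect across h@1): 12 holes -> [(0, 9), (0, 10), (0, 11), (0, 12), (0, 13), (0, 14), (1, 9), (1, 10), (1, 11), (1, 12), (1, 13), (1, 14)]
Unfold 3 (reflect across h@2): 24 holes -> [(0, 9), (0, 10), (0, 11), (0, 12), (0, 13), (0, 14), (1, 9), (1, 10), (1, 11), (1, 12), (1, 13), (1, 14), (2, 9), (2, 10), (2, 11), (2, 12), (2, 13), (2, 14), (3, 9), (3, 10), (3, 11), (3, 12), (3, 13), (3, 14)]
Unfold 4 (reflect across v@8): 48 holes -> [(0, 1), (0, 2), (0, 3), (0, 4), (0, 5), (0, 6), (0, 9), (0, 10), (0, 11), (0, 12), (0, 13), (0, 14), (1, 1), (1, 2), (1, 3), (1, 4), (1, 5), (1, 6), (1, 9), (1, 10), (1, 11), (1, 12), (1, 13), (1, 14), (2, 1), (2, 2), (2, 3), (2, 4), (2, 5), (2, 6), (2, 9), (2, 10), (2, 11), (2, 12), (2, 13), (2, 14), (3, 1), (3, 2), (3, 3), (3, 4), (3, 5), (3, 6), (3, 9), (3, 10), (3, 11), (3, 12), (3, 13), (3, 14)]

Answer: 48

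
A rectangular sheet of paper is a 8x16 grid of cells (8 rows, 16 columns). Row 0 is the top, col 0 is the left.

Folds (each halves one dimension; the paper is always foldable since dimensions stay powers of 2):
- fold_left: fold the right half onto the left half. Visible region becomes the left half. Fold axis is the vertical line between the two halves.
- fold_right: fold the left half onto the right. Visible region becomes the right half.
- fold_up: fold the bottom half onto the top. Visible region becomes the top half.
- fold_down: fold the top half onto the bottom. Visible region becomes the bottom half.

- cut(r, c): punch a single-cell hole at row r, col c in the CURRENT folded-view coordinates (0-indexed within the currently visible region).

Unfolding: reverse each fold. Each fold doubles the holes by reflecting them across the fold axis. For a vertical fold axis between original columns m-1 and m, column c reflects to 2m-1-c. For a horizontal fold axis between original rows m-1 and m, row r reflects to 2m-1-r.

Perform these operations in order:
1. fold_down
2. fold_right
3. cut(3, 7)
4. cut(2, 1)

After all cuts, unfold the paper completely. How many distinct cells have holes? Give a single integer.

Op 1 fold_down: fold axis h@4; visible region now rows[4,8) x cols[0,16) = 4x16
Op 2 fold_right: fold axis v@8; visible region now rows[4,8) x cols[8,16) = 4x8
Op 3 cut(3, 7): punch at orig (7,15); cuts so far [(7, 15)]; region rows[4,8) x cols[8,16) = 4x8
Op 4 cut(2, 1): punch at orig (6,9); cuts so far [(6, 9), (7, 15)]; region rows[4,8) x cols[8,16) = 4x8
Unfold 1 (reflect across v@8): 4 holes -> [(6, 6), (6, 9), (7, 0), (7, 15)]
Unfold 2 (reflect across h@4): 8 holes -> [(0, 0), (0, 15), (1, 6), (1, 9), (6, 6), (6, 9), (7, 0), (7, 15)]

Answer: 8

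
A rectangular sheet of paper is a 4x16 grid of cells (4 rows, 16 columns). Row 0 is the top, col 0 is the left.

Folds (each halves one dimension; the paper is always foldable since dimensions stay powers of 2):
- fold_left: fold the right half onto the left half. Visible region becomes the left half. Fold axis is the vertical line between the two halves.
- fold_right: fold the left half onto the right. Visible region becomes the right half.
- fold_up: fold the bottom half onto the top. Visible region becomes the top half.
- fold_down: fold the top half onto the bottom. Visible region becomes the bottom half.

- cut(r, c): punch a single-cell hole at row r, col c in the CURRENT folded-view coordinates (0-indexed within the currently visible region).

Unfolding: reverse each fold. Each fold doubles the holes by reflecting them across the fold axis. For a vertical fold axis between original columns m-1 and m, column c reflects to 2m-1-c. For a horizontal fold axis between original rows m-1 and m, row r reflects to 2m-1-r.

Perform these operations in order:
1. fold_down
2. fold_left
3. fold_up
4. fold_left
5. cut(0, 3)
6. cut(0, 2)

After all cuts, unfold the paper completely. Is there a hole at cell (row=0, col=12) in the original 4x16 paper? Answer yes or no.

Answer: yes

Derivation:
Op 1 fold_down: fold axis h@2; visible region now rows[2,4) x cols[0,16) = 2x16
Op 2 fold_left: fold axis v@8; visible region now rows[2,4) x cols[0,8) = 2x8
Op 3 fold_up: fold axis h@3; visible region now rows[2,3) x cols[0,8) = 1x8
Op 4 fold_left: fold axis v@4; visible region now rows[2,3) x cols[0,4) = 1x4
Op 5 cut(0, 3): punch at orig (2,3); cuts so far [(2, 3)]; region rows[2,3) x cols[0,4) = 1x4
Op 6 cut(0, 2): punch at orig (2,2); cuts so far [(2, 2), (2, 3)]; region rows[2,3) x cols[0,4) = 1x4
Unfold 1 (reflect across v@4): 4 holes -> [(2, 2), (2, 3), (2, 4), (2, 5)]
Unfold 2 (reflect across h@3): 8 holes -> [(2, 2), (2, 3), (2, 4), (2, 5), (3, 2), (3, 3), (3, 4), (3, 5)]
Unfold 3 (reflect across v@8): 16 holes -> [(2, 2), (2, 3), (2, 4), (2, 5), (2, 10), (2, 11), (2, 12), (2, 13), (3, 2), (3, 3), (3, 4), (3, 5), (3, 10), (3, 11), (3, 12), (3, 13)]
Unfold 4 (reflect across h@2): 32 holes -> [(0, 2), (0, 3), (0, 4), (0, 5), (0, 10), (0, 11), (0, 12), (0, 13), (1, 2), (1, 3), (1, 4), (1, 5), (1, 10), (1, 11), (1, 12), (1, 13), (2, 2), (2, 3), (2, 4), (2, 5), (2, 10), (2, 11), (2, 12), (2, 13), (3, 2), (3, 3), (3, 4), (3, 5), (3, 10), (3, 11), (3, 12), (3, 13)]
Holes: [(0, 2), (0, 3), (0, 4), (0, 5), (0, 10), (0, 11), (0, 12), (0, 13), (1, 2), (1, 3), (1, 4), (1, 5), (1, 10), (1, 11), (1, 12), (1, 13), (2, 2), (2, 3), (2, 4), (2, 5), (2, 10), (2, 11), (2, 12), (2, 13), (3, 2), (3, 3), (3, 4), (3, 5), (3, 10), (3, 11), (3, 12), (3, 13)]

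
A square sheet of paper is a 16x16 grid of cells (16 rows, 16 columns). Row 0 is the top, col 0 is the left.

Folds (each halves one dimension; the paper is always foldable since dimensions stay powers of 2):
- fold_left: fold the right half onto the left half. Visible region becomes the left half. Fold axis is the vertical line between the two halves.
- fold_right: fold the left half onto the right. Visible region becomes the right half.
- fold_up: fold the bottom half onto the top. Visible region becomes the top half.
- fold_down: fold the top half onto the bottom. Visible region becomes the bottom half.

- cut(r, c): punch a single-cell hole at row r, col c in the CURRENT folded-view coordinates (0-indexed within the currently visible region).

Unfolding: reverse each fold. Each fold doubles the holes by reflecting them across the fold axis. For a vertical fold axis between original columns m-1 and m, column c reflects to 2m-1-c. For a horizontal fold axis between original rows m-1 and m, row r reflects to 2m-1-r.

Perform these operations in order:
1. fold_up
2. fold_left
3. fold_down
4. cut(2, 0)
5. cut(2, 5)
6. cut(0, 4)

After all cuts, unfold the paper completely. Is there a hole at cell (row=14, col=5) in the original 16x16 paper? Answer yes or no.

Op 1 fold_up: fold axis h@8; visible region now rows[0,8) x cols[0,16) = 8x16
Op 2 fold_left: fold axis v@8; visible region now rows[0,8) x cols[0,8) = 8x8
Op 3 fold_down: fold axis h@4; visible region now rows[4,8) x cols[0,8) = 4x8
Op 4 cut(2, 0): punch at orig (6,0); cuts so far [(6, 0)]; region rows[4,8) x cols[0,8) = 4x8
Op 5 cut(2, 5): punch at orig (6,5); cuts so far [(6, 0), (6, 5)]; region rows[4,8) x cols[0,8) = 4x8
Op 6 cut(0, 4): punch at orig (4,4); cuts so far [(4, 4), (6, 0), (6, 5)]; region rows[4,8) x cols[0,8) = 4x8
Unfold 1 (reflect across h@4): 6 holes -> [(1, 0), (1, 5), (3, 4), (4, 4), (6, 0), (6, 5)]
Unfold 2 (reflect across v@8): 12 holes -> [(1, 0), (1, 5), (1, 10), (1, 15), (3, 4), (3, 11), (4, 4), (4, 11), (6, 0), (6, 5), (6, 10), (6, 15)]
Unfold 3 (reflect across h@8): 24 holes -> [(1, 0), (1, 5), (1, 10), (1, 15), (3, 4), (3, 11), (4, 4), (4, 11), (6, 0), (6, 5), (6, 10), (6, 15), (9, 0), (9, 5), (9, 10), (9, 15), (11, 4), (11, 11), (12, 4), (12, 11), (14, 0), (14, 5), (14, 10), (14, 15)]
Holes: [(1, 0), (1, 5), (1, 10), (1, 15), (3, 4), (3, 11), (4, 4), (4, 11), (6, 0), (6, 5), (6, 10), (6, 15), (9, 0), (9, 5), (9, 10), (9, 15), (11, 4), (11, 11), (12, 4), (12, 11), (14, 0), (14, 5), (14, 10), (14, 15)]

Answer: yes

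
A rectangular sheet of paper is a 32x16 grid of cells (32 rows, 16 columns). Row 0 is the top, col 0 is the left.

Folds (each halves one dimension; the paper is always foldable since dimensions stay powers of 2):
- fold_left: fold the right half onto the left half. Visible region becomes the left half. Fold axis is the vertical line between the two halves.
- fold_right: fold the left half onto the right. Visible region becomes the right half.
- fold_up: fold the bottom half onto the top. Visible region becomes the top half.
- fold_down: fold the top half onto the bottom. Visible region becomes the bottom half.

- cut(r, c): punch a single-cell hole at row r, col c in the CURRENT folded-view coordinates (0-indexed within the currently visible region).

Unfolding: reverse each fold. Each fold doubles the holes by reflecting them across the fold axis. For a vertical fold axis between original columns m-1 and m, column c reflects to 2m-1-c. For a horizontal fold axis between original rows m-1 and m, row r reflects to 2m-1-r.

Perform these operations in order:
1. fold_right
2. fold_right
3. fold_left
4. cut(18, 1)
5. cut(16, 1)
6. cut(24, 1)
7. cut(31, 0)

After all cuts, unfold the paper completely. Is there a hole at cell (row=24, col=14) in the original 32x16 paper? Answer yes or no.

Op 1 fold_right: fold axis v@8; visible region now rows[0,32) x cols[8,16) = 32x8
Op 2 fold_right: fold axis v@12; visible region now rows[0,32) x cols[12,16) = 32x4
Op 3 fold_left: fold axis v@14; visible region now rows[0,32) x cols[12,14) = 32x2
Op 4 cut(18, 1): punch at orig (18,13); cuts so far [(18, 13)]; region rows[0,32) x cols[12,14) = 32x2
Op 5 cut(16, 1): punch at orig (16,13); cuts so far [(16, 13), (18, 13)]; region rows[0,32) x cols[12,14) = 32x2
Op 6 cut(24, 1): punch at orig (24,13); cuts so far [(16, 13), (18, 13), (24, 13)]; region rows[0,32) x cols[12,14) = 32x2
Op 7 cut(31, 0): punch at orig (31,12); cuts so far [(16, 13), (18, 13), (24, 13), (31, 12)]; region rows[0,32) x cols[12,14) = 32x2
Unfold 1 (reflect across v@14): 8 holes -> [(16, 13), (16, 14), (18, 13), (18, 14), (24, 13), (24, 14), (31, 12), (31, 15)]
Unfold 2 (reflect across v@12): 16 holes -> [(16, 9), (16, 10), (16, 13), (16, 14), (18, 9), (18, 10), (18, 13), (18, 14), (24, 9), (24, 10), (24, 13), (24, 14), (31, 8), (31, 11), (31, 12), (31, 15)]
Unfold 3 (reflect across v@8): 32 holes -> [(16, 1), (16, 2), (16, 5), (16, 6), (16, 9), (16, 10), (16, 13), (16, 14), (18, 1), (18, 2), (18, 5), (18, 6), (18, 9), (18, 10), (18, 13), (18, 14), (24, 1), (24, 2), (24, 5), (24, 6), (24, 9), (24, 10), (24, 13), (24, 14), (31, 0), (31, 3), (31, 4), (31, 7), (31, 8), (31, 11), (31, 12), (31, 15)]
Holes: [(16, 1), (16, 2), (16, 5), (16, 6), (16, 9), (16, 10), (16, 13), (16, 14), (18, 1), (18, 2), (18, 5), (18, 6), (18, 9), (18, 10), (18, 13), (18, 14), (24, 1), (24, 2), (24, 5), (24, 6), (24, 9), (24, 10), (24, 13), (24, 14), (31, 0), (31, 3), (31, 4), (31, 7), (31, 8), (31, 11), (31, 12), (31, 15)]

Answer: yes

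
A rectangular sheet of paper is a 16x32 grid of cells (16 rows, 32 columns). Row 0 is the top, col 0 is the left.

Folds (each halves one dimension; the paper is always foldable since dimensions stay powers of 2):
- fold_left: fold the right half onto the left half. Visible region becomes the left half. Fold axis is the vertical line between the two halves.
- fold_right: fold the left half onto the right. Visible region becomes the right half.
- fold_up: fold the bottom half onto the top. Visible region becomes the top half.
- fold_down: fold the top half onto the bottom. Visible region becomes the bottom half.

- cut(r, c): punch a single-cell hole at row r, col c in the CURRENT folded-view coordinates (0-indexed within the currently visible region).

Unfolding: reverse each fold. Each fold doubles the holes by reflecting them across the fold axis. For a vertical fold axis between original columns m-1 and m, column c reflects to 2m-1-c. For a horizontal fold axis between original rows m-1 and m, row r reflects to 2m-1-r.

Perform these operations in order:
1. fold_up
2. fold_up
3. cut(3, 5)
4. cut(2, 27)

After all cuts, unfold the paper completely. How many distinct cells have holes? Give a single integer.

Answer: 8

Derivation:
Op 1 fold_up: fold axis h@8; visible region now rows[0,8) x cols[0,32) = 8x32
Op 2 fold_up: fold axis h@4; visible region now rows[0,4) x cols[0,32) = 4x32
Op 3 cut(3, 5): punch at orig (3,5); cuts so far [(3, 5)]; region rows[0,4) x cols[0,32) = 4x32
Op 4 cut(2, 27): punch at orig (2,27); cuts so far [(2, 27), (3, 5)]; region rows[0,4) x cols[0,32) = 4x32
Unfold 1 (reflect across h@4): 4 holes -> [(2, 27), (3, 5), (4, 5), (5, 27)]
Unfold 2 (reflect across h@8): 8 holes -> [(2, 27), (3, 5), (4, 5), (5, 27), (10, 27), (11, 5), (12, 5), (13, 27)]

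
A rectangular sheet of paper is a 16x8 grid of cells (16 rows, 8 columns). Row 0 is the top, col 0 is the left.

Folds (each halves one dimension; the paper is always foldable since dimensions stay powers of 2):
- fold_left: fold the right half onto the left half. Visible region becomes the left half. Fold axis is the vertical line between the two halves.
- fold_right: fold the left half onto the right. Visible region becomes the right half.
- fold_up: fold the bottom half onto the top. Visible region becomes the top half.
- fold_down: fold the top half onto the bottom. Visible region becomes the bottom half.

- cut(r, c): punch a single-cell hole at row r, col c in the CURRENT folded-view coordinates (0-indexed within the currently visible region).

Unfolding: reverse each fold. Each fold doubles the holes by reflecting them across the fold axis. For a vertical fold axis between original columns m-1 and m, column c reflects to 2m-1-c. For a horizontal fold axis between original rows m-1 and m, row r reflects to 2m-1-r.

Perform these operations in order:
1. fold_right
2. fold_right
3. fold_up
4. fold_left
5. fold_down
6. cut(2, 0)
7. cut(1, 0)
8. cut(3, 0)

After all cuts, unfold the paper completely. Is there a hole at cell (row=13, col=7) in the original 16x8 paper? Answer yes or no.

Answer: yes

Derivation:
Op 1 fold_right: fold axis v@4; visible region now rows[0,16) x cols[4,8) = 16x4
Op 2 fold_right: fold axis v@6; visible region now rows[0,16) x cols[6,8) = 16x2
Op 3 fold_up: fold axis h@8; visible region now rows[0,8) x cols[6,8) = 8x2
Op 4 fold_left: fold axis v@7; visible region now rows[0,8) x cols[6,7) = 8x1
Op 5 fold_down: fold axis h@4; visible region now rows[4,8) x cols[6,7) = 4x1
Op 6 cut(2, 0): punch at orig (6,6); cuts so far [(6, 6)]; region rows[4,8) x cols[6,7) = 4x1
Op 7 cut(1, 0): punch at orig (5,6); cuts so far [(5, 6), (6, 6)]; region rows[4,8) x cols[6,7) = 4x1
Op 8 cut(3, 0): punch at orig (7,6); cuts so far [(5, 6), (6, 6), (7, 6)]; region rows[4,8) x cols[6,7) = 4x1
Unfold 1 (reflect across h@4): 6 holes -> [(0, 6), (1, 6), (2, 6), (5, 6), (6, 6), (7, 6)]
Unfold 2 (reflect across v@7): 12 holes -> [(0, 6), (0, 7), (1, 6), (1, 7), (2, 6), (2, 7), (5, 6), (5, 7), (6, 6), (6, 7), (7, 6), (7, 7)]
Unfold 3 (reflect across h@8): 24 holes -> [(0, 6), (0, 7), (1, 6), (1, 7), (2, 6), (2, 7), (5, 6), (5, 7), (6, 6), (6, 7), (7, 6), (7, 7), (8, 6), (8, 7), (9, 6), (9, 7), (10, 6), (10, 7), (13, 6), (13, 7), (14, 6), (14, 7), (15, 6), (15, 7)]
Unfold 4 (reflect across v@6): 48 holes -> [(0, 4), (0, 5), (0, 6), (0, 7), (1, 4), (1, 5), (1, 6), (1, 7), (2, 4), (2, 5), (2, 6), (2, 7), (5, 4), (5, 5), (5, 6), (5, 7), (6, 4), (6, 5), (6, 6), (6, 7), (7, 4), (7, 5), (7, 6), (7, 7), (8, 4), (8, 5), (8, 6), (8, 7), (9, 4), (9, 5), (9, 6), (9, 7), (10, 4), (10, 5), (10, 6), (10, 7), (13, 4), (13, 5), (13, 6), (13, 7), (14, 4), (14, 5), (14, 6), (14, 7), (15, 4), (15, 5), (15, 6), (15, 7)]
Unfold 5 (reflect across v@4): 96 holes -> [(0, 0), (0, 1), (0, 2), (0, 3), (0, 4), (0, 5), (0, 6), (0, 7), (1, 0), (1, 1), (1, 2), (1, 3), (1, 4), (1, 5), (1, 6), (1, 7), (2, 0), (2, 1), (2, 2), (2, 3), (2, 4), (2, 5), (2, 6), (2, 7), (5, 0), (5, 1), (5, 2), (5, 3), (5, 4), (5, 5), (5, 6), (5, 7), (6, 0), (6, 1), (6, 2), (6, 3), (6, 4), (6, 5), (6, 6), (6, 7), (7, 0), (7, 1), (7, 2), (7, 3), (7, 4), (7, 5), (7, 6), (7, 7), (8, 0), (8, 1), (8, 2), (8, 3), (8, 4), (8, 5), (8, 6), (8, 7), (9, 0), (9, 1), (9, 2), (9, 3), (9, 4), (9, 5), (9, 6), (9, 7), (10, 0), (10, 1), (10, 2), (10, 3), (10, 4), (10, 5), (10, 6), (10, 7), (13, 0), (13, 1), (13, 2), (13, 3), (13, 4), (13, 5), (13, 6), (13, 7), (14, 0), (14, 1), (14, 2), (14, 3), (14, 4), (14, 5), (14, 6), (14, 7), (15, 0), (15, 1), (15, 2), (15, 3), (15, 4), (15, 5), (15, 6), (15, 7)]
Holes: [(0, 0), (0, 1), (0, 2), (0, 3), (0, 4), (0, 5), (0, 6), (0, 7), (1, 0), (1, 1), (1, 2), (1, 3), (1, 4), (1, 5), (1, 6), (1, 7), (2, 0), (2, 1), (2, 2), (2, 3), (2, 4), (2, 5), (2, 6), (2, 7), (5, 0), (5, 1), (5, 2), (5, 3), (5, 4), (5, 5), (5, 6), (5, 7), (6, 0), (6, 1), (6, 2), (6, 3), (6, 4), (6, 5), (6, 6), (6, 7), (7, 0), (7, 1), (7, 2), (7, 3), (7, 4), (7, 5), (7, 6), (7, 7), (8, 0), (8, 1), (8, 2), (8, 3), (8, 4), (8, 5), (8, 6), (8, 7), (9, 0), (9, 1), (9, 2), (9, 3), (9, 4), (9, 5), (9, 6), (9, 7), (10, 0), (10, 1), (10, 2), (10, 3), (10, 4), (10, 5), (10, 6), (10, 7), (13, 0), (13, 1), (13, 2), (13, 3), (13, 4), (13, 5), (13, 6), (13, 7), (14, 0), (14, 1), (14, 2), (14, 3), (14, 4), (14, 5), (14, 6), (14, 7), (15, 0), (15, 1), (15, 2), (15, 3), (15, 4), (15, 5), (15, 6), (15, 7)]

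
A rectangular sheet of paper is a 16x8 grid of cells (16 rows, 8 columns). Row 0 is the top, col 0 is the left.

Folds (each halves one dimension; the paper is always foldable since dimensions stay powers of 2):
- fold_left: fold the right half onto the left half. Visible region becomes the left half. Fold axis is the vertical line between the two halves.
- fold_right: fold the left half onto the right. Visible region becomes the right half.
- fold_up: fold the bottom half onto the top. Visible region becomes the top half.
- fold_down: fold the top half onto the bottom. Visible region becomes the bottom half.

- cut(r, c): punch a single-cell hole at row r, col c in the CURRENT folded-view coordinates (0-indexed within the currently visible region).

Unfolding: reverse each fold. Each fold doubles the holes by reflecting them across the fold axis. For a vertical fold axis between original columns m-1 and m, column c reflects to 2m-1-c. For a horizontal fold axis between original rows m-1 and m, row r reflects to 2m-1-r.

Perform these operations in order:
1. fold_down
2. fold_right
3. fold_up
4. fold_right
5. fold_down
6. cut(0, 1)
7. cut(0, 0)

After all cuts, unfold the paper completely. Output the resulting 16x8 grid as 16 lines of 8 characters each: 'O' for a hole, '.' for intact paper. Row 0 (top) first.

Answer: ........
OOOOOOOO
OOOOOOOO
........
........
OOOOOOOO
OOOOOOOO
........
........
OOOOOOOO
OOOOOOOO
........
........
OOOOOOOO
OOOOOOOO
........

Derivation:
Op 1 fold_down: fold axis h@8; visible region now rows[8,16) x cols[0,8) = 8x8
Op 2 fold_right: fold axis v@4; visible region now rows[8,16) x cols[4,8) = 8x4
Op 3 fold_up: fold axis h@12; visible region now rows[8,12) x cols[4,8) = 4x4
Op 4 fold_right: fold axis v@6; visible region now rows[8,12) x cols[6,8) = 4x2
Op 5 fold_down: fold axis h@10; visible region now rows[10,12) x cols[6,8) = 2x2
Op 6 cut(0, 1): punch at orig (10,7); cuts so far [(10, 7)]; region rows[10,12) x cols[6,8) = 2x2
Op 7 cut(0, 0): punch at orig (10,6); cuts so far [(10, 6), (10, 7)]; region rows[10,12) x cols[6,8) = 2x2
Unfold 1 (reflect across h@10): 4 holes -> [(9, 6), (9, 7), (10, 6), (10, 7)]
Unfold 2 (reflect across v@6): 8 holes -> [(9, 4), (9, 5), (9, 6), (9, 7), (10, 4), (10, 5), (10, 6), (10, 7)]
Unfold 3 (reflect across h@12): 16 holes -> [(9, 4), (9, 5), (9, 6), (9, 7), (10, 4), (10, 5), (10, 6), (10, 7), (13, 4), (13, 5), (13, 6), (13, 7), (14, 4), (14, 5), (14, 6), (14, 7)]
Unfold 4 (reflect across v@4): 32 holes -> [(9, 0), (9, 1), (9, 2), (9, 3), (9, 4), (9, 5), (9, 6), (9, 7), (10, 0), (10, 1), (10, 2), (10, 3), (10, 4), (10, 5), (10, 6), (10, 7), (13, 0), (13, 1), (13, 2), (13, 3), (13, 4), (13, 5), (13, 6), (13, 7), (14, 0), (14, 1), (14, 2), (14, 3), (14, 4), (14, 5), (14, 6), (14, 7)]
Unfold 5 (reflect across h@8): 64 holes -> [(1, 0), (1, 1), (1, 2), (1, 3), (1, 4), (1, 5), (1, 6), (1, 7), (2, 0), (2, 1), (2, 2), (2, 3), (2, 4), (2, 5), (2, 6), (2, 7), (5, 0), (5, 1), (5, 2), (5, 3), (5, 4), (5, 5), (5, 6), (5, 7), (6, 0), (6, 1), (6, 2), (6, 3), (6, 4), (6, 5), (6, 6), (6, 7), (9, 0), (9, 1), (9, 2), (9, 3), (9, 4), (9, 5), (9, 6), (9, 7), (10, 0), (10, 1), (10, 2), (10, 3), (10, 4), (10, 5), (10, 6), (10, 7), (13, 0), (13, 1), (13, 2), (13, 3), (13, 4), (13, 5), (13, 6), (13, 7), (14, 0), (14, 1), (14, 2), (14, 3), (14, 4), (14, 5), (14, 6), (14, 7)]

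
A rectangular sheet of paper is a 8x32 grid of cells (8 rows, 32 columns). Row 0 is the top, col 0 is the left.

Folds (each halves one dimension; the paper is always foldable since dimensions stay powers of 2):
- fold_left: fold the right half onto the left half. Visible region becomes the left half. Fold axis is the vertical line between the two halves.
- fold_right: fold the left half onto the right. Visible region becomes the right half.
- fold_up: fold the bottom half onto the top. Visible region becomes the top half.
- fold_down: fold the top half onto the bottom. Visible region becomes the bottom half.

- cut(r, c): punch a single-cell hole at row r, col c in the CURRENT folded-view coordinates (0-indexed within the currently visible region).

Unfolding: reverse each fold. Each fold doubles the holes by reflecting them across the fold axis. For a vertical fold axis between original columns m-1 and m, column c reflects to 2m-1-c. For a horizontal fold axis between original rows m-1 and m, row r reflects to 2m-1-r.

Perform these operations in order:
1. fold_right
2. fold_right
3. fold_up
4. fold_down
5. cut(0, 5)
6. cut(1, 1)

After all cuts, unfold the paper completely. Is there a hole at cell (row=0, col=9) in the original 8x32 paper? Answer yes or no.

Op 1 fold_right: fold axis v@16; visible region now rows[0,8) x cols[16,32) = 8x16
Op 2 fold_right: fold axis v@24; visible region now rows[0,8) x cols[24,32) = 8x8
Op 3 fold_up: fold axis h@4; visible region now rows[0,4) x cols[24,32) = 4x8
Op 4 fold_down: fold axis h@2; visible region now rows[2,4) x cols[24,32) = 2x8
Op 5 cut(0, 5): punch at orig (2,29); cuts so far [(2, 29)]; region rows[2,4) x cols[24,32) = 2x8
Op 6 cut(1, 1): punch at orig (3,25); cuts so far [(2, 29), (3, 25)]; region rows[2,4) x cols[24,32) = 2x8
Unfold 1 (reflect across h@2): 4 holes -> [(0, 25), (1, 29), (2, 29), (3, 25)]
Unfold 2 (reflect across h@4): 8 holes -> [(0, 25), (1, 29), (2, 29), (3, 25), (4, 25), (5, 29), (6, 29), (7, 25)]
Unfold 3 (reflect across v@24): 16 holes -> [(0, 22), (0, 25), (1, 18), (1, 29), (2, 18), (2, 29), (3, 22), (3, 25), (4, 22), (4, 25), (5, 18), (5, 29), (6, 18), (6, 29), (7, 22), (7, 25)]
Unfold 4 (reflect across v@16): 32 holes -> [(0, 6), (0, 9), (0, 22), (0, 25), (1, 2), (1, 13), (1, 18), (1, 29), (2, 2), (2, 13), (2, 18), (2, 29), (3, 6), (3, 9), (3, 22), (3, 25), (4, 6), (4, 9), (4, 22), (4, 25), (5, 2), (5, 13), (5, 18), (5, 29), (6, 2), (6, 13), (6, 18), (6, 29), (7, 6), (7, 9), (7, 22), (7, 25)]
Holes: [(0, 6), (0, 9), (0, 22), (0, 25), (1, 2), (1, 13), (1, 18), (1, 29), (2, 2), (2, 13), (2, 18), (2, 29), (3, 6), (3, 9), (3, 22), (3, 25), (4, 6), (4, 9), (4, 22), (4, 25), (5, 2), (5, 13), (5, 18), (5, 29), (6, 2), (6, 13), (6, 18), (6, 29), (7, 6), (7, 9), (7, 22), (7, 25)]

Answer: yes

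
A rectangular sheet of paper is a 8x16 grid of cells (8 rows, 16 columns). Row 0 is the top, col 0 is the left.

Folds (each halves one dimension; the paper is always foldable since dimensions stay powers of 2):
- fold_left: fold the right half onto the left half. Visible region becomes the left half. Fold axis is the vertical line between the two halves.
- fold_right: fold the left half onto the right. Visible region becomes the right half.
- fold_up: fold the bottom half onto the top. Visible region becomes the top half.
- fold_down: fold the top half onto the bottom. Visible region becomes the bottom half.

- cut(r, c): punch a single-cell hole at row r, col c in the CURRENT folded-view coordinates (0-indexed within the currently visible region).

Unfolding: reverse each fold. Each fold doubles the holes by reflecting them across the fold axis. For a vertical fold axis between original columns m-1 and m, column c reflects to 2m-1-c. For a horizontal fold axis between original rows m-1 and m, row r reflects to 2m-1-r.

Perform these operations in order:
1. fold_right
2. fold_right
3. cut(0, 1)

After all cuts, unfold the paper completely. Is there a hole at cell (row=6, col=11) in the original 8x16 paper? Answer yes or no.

Op 1 fold_right: fold axis v@8; visible region now rows[0,8) x cols[8,16) = 8x8
Op 2 fold_right: fold axis v@12; visible region now rows[0,8) x cols[12,16) = 8x4
Op 3 cut(0, 1): punch at orig (0,13); cuts so far [(0, 13)]; region rows[0,8) x cols[12,16) = 8x4
Unfold 1 (reflect across v@12): 2 holes -> [(0, 10), (0, 13)]
Unfold 2 (reflect across v@8): 4 holes -> [(0, 2), (0, 5), (0, 10), (0, 13)]
Holes: [(0, 2), (0, 5), (0, 10), (0, 13)]

Answer: no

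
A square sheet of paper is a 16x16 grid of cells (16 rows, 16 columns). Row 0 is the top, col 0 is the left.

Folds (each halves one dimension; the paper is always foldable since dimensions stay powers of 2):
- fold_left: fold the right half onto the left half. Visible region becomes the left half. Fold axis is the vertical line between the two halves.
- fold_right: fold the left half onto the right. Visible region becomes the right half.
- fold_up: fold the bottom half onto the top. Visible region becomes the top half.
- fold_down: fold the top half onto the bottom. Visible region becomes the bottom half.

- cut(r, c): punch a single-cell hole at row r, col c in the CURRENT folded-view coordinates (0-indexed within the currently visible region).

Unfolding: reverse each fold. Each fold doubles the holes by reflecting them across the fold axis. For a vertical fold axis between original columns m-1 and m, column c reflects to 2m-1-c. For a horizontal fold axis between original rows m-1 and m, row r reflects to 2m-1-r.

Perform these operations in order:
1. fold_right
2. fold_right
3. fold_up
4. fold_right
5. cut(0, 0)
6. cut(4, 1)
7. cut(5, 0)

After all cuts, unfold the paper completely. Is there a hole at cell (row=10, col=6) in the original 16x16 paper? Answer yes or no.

Op 1 fold_right: fold axis v@8; visible region now rows[0,16) x cols[8,16) = 16x8
Op 2 fold_right: fold axis v@12; visible region now rows[0,16) x cols[12,16) = 16x4
Op 3 fold_up: fold axis h@8; visible region now rows[0,8) x cols[12,16) = 8x4
Op 4 fold_right: fold axis v@14; visible region now rows[0,8) x cols[14,16) = 8x2
Op 5 cut(0, 0): punch at orig (0,14); cuts so far [(0, 14)]; region rows[0,8) x cols[14,16) = 8x2
Op 6 cut(4, 1): punch at orig (4,15); cuts so far [(0, 14), (4, 15)]; region rows[0,8) x cols[14,16) = 8x2
Op 7 cut(5, 0): punch at orig (5,14); cuts so far [(0, 14), (4, 15), (5, 14)]; region rows[0,8) x cols[14,16) = 8x2
Unfold 1 (reflect across v@14): 6 holes -> [(0, 13), (0, 14), (4, 12), (4, 15), (5, 13), (5, 14)]
Unfold 2 (reflect across h@8): 12 holes -> [(0, 13), (0, 14), (4, 12), (4, 15), (5, 13), (5, 14), (10, 13), (10, 14), (11, 12), (11, 15), (15, 13), (15, 14)]
Unfold 3 (reflect across v@12): 24 holes -> [(0, 9), (0, 10), (0, 13), (0, 14), (4, 8), (4, 11), (4, 12), (4, 15), (5, 9), (5, 10), (5, 13), (5, 14), (10, 9), (10, 10), (10, 13), (10, 14), (11, 8), (11, 11), (11, 12), (11, 15), (15, 9), (15, 10), (15, 13), (15, 14)]
Unfold 4 (reflect across v@8): 48 holes -> [(0, 1), (0, 2), (0, 5), (0, 6), (0, 9), (0, 10), (0, 13), (0, 14), (4, 0), (4, 3), (4, 4), (4, 7), (4, 8), (4, 11), (4, 12), (4, 15), (5, 1), (5, 2), (5, 5), (5, 6), (5, 9), (5, 10), (5, 13), (5, 14), (10, 1), (10, 2), (10, 5), (10, 6), (10, 9), (10, 10), (10, 13), (10, 14), (11, 0), (11, 3), (11, 4), (11, 7), (11, 8), (11, 11), (11, 12), (11, 15), (15, 1), (15, 2), (15, 5), (15, 6), (15, 9), (15, 10), (15, 13), (15, 14)]
Holes: [(0, 1), (0, 2), (0, 5), (0, 6), (0, 9), (0, 10), (0, 13), (0, 14), (4, 0), (4, 3), (4, 4), (4, 7), (4, 8), (4, 11), (4, 12), (4, 15), (5, 1), (5, 2), (5, 5), (5, 6), (5, 9), (5, 10), (5, 13), (5, 14), (10, 1), (10, 2), (10, 5), (10, 6), (10, 9), (10, 10), (10, 13), (10, 14), (11, 0), (11, 3), (11, 4), (11, 7), (11, 8), (11, 11), (11, 12), (11, 15), (15, 1), (15, 2), (15, 5), (15, 6), (15, 9), (15, 10), (15, 13), (15, 14)]

Answer: yes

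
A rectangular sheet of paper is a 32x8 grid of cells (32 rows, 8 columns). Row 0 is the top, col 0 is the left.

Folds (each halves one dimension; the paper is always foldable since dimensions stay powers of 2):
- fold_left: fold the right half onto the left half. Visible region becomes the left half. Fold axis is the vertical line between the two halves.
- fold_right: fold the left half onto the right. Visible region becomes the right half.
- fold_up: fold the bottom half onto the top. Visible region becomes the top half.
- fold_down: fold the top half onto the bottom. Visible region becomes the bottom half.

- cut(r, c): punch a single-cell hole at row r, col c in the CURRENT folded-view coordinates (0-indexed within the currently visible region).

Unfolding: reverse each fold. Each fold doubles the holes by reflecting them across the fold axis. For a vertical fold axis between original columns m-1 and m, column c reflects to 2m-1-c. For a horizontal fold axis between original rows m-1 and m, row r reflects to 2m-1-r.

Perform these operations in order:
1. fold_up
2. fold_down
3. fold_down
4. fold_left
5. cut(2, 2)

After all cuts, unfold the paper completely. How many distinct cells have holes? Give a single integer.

Answer: 16

Derivation:
Op 1 fold_up: fold axis h@16; visible region now rows[0,16) x cols[0,8) = 16x8
Op 2 fold_down: fold axis h@8; visible region now rows[8,16) x cols[0,8) = 8x8
Op 3 fold_down: fold axis h@12; visible region now rows[12,16) x cols[0,8) = 4x8
Op 4 fold_left: fold axis v@4; visible region now rows[12,16) x cols[0,4) = 4x4
Op 5 cut(2, 2): punch at orig (14,2); cuts so far [(14, 2)]; region rows[12,16) x cols[0,4) = 4x4
Unfold 1 (reflect across v@4): 2 holes -> [(14, 2), (14, 5)]
Unfold 2 (reflect across h@12): 4 holes -> [(9, 2), (9, 5), (14, 2), (14, 5)]
Unfold 3 (reflect across h@8): 8 holes -> [(1, 2), (1, 5), (6, 2), (6, 5), (9, 2), (9, 5), (14, 2), (14, 5)]
Unfold 4 (reflect across h@16): 16 holes -> [(1, 2), (1, 5), (6, 2), (6, 5), (9, 2), (9, 5), (14, 2), (14, 5), (17, 2), (17, 5), (22, 2), (22, 5), (25, 2), (25, 5), (30, 2), (30, 5)]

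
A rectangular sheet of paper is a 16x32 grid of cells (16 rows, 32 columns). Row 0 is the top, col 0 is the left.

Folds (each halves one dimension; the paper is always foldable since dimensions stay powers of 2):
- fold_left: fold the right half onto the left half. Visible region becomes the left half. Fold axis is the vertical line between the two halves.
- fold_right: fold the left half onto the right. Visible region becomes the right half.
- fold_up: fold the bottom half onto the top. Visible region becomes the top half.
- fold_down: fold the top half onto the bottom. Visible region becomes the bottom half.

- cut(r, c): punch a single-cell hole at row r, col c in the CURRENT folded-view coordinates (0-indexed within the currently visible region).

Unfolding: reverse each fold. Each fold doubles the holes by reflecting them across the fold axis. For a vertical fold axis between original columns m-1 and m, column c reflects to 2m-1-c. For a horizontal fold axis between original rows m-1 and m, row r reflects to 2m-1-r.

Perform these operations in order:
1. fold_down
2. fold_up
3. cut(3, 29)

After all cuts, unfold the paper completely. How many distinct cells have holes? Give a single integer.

Answer: 4

Derivation:
Op 1 fold_down: fold axis h@8; visible region now rows[8,16) x cols[0,32) = 8x32
Op 2 fold_up: fold axis h@12; visible region now rows[8,12) x cols[0,32) = 4x32
Op 3 cut(3, 29): punch at orig (11,29); cuts so far [(11, 29)]; region rows[8,12) x cols[0,32) = 4x32
Unfold 1 (reflect across h@12): 2 holes -> [(11, 29), (12, 29)]
Unfold 2 (reflect across h@8): 4 holes -> [(3, 29), (4, 29), (11, 29), (12, 29)]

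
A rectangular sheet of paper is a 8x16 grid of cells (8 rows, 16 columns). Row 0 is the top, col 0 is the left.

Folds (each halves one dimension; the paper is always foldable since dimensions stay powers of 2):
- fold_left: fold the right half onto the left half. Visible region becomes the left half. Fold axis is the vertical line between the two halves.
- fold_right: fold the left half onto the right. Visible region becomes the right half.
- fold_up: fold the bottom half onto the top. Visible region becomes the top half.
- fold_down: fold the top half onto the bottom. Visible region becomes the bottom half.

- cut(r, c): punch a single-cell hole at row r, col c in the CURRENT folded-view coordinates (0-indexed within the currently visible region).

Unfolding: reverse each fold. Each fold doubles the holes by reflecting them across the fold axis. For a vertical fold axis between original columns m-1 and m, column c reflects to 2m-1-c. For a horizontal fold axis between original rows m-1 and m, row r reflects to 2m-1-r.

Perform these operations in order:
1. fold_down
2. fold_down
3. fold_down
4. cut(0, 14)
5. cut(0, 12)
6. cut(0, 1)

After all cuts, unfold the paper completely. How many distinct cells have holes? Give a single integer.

Answer: 24

Derivation:
Op 1 fold_down: fold axis h@4; visible region now rows[4,8) x cols[0,16) = 4x16
Op 2 fold_down: fold axis h@6; visible region now rows[6,8) x cols[0,16) = 2x16
Op 3 fold_down: fold axis h@7; visible region now rows[7,8) x cols[0,16) = 1x16
Op 4 cut(0, 14): punch at orig (7,14); cuts so far [(7, 14)]; region rows[7,8) x cols[0,16) = 1x16
Op 5 cut(0, 12): punch at orig (7,12); cuts so far [(7, 12), (7, 14)]; region rows[7,8) x cols[0,16) = 1x16
Op 6 cut(0, 1): punch at orig (7,1); cuts so far [(7, 1), (7, 12), (7, 14)]; region rows[7,8) x cols[0,16) = 1x16
Unfold 1 (reflect across h@7): 6 holes -> [(6, 1), (6, 12), (6, 14), (7, 1), (7, 12), (7, 14)]
Unfold 2 (reflect across h@6): 12 holes -> [(4, 1), (4, 12), (4, 14), (5, 1), (5, 12), (5, 14), (6, 1), (6, 12), (6, 14), (7, 1), (7, 12), (7, 14)]
Unfold 3 (reflect across h@4): 24 holes -> [(0, 1), (0, 12), (0, 14), (1, 1), (1, 12), (1, 14), (2, 1), (2, 12), (2, 14), (3, 1), (3, 12), (3, 14), (4, 1), (4, 12), (4, 14), (5, 1), (5, 12), (5, 14), (6, 1), (6, 12), (6, 14), (7, 1), (7, 12), (7, 14)]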